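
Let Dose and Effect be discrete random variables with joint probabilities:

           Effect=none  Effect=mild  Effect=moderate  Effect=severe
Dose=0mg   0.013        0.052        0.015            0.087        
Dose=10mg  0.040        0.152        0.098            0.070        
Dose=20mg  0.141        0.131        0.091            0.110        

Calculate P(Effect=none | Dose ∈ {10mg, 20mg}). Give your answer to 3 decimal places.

0.217

P(Dose=10mg) = 0.040 + 0.152 + 0.098 + 0.070 = 0.360.
P(Dose=20mg) = 0.141 + 0.131 + 0.091 + 0.110 = 0.473.
P(Dose ∈ {10mg, 20mg}) = 0.360 + 0.473 = 0.833; P(Effect=none, Dose ∈ {10mg, 20mg}) = 0.040 + 0.141 = 0.181.
P(Effect=none | Dose ∈ {10mg, 20mg}) = 0.181/0.833 = 0.217.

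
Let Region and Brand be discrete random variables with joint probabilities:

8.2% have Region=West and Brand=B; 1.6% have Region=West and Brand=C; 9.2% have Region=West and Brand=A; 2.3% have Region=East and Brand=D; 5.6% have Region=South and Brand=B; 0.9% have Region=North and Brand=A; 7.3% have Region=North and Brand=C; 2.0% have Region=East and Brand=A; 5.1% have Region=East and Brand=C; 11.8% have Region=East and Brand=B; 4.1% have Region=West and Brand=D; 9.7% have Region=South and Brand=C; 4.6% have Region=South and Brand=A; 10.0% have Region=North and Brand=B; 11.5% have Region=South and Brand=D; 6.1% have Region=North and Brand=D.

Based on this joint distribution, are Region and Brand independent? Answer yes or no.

P(Region=South) = 0.314 and P(Brand=B) = 0.356, so their product is 0.11178, but P(Region=South, Brand=B) = 0.056. Since these differ, Region and Brand are not independent.

no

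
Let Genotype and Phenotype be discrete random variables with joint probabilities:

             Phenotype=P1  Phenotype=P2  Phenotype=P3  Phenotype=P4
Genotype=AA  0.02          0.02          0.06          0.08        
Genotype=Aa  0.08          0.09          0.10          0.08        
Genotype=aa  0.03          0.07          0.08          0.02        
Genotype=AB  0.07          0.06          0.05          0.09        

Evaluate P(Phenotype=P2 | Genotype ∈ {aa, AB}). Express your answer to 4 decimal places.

P(Genotype=aa) = 0.03 + 0.07 + 0.08 + 0.02 = 0.20.
P(Genotype=AB) = 0.07 + 0.06 + 0.05 + 0.09 = 0.27.
P(Genotype ∈ {aa, AB}) = 0.20 + 0.27 = 0.47; P(Phenotype=P2, Genotype ∈ {aa, AB}) = 0.07 + 0.06 = 0.13.
P(Phenotype=P2 | Genotype ∈ {aa, AB}) = 0.13/0.47 = 0.2766.

0.2766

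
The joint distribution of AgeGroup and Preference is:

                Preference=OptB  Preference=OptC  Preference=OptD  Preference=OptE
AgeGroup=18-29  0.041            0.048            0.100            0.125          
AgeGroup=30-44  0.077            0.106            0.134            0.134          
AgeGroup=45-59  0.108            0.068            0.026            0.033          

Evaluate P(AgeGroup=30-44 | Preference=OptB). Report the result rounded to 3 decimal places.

P(Preference=OptB) = 0.041 + 0.077 + 0.108 = 0.226.
P(AgeGroup=30-44 | Preference=OptB) = 0.077/0.226 = 0.341.

0.341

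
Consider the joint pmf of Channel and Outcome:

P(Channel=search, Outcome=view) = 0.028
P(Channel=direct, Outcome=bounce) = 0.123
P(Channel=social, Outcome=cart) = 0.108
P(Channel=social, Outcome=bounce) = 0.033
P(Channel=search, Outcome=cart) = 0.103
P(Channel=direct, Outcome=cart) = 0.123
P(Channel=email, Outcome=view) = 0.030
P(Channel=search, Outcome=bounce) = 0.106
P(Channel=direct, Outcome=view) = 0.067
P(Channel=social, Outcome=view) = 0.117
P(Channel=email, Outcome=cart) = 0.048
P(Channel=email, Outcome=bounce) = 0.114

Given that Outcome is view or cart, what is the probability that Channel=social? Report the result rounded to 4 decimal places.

P(Outcome=view) = 0.030 + 0.028 + 0.117 + 0.067 = 0.242.
P(Outcome=cart) = 0.048 + 0.103 + 0.108 + 0.123 = 0.382.
P(Outcome ∈ {view, cart}) = 0.242 + 0.382 = 0.624; P(Channel=social, Outcome ∈ {view, cart}) = 0.117 + 0.108 = 0.225.
P(Channel=social | Outcome ∈ {view, cart}) = 0.225/0.624 = 0.3606.

0.3606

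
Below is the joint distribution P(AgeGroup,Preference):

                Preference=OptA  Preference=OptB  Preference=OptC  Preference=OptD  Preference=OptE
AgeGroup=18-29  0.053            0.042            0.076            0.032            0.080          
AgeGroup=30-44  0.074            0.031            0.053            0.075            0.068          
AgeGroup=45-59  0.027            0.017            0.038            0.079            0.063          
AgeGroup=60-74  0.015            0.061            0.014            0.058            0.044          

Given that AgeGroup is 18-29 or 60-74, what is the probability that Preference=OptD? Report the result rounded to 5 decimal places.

P(AgeGroup=18-29) = 0.053 + 0.042 + 0.076 + 0.032 + 0.080 = 0.283.
P(AgeGroup=60-74) = 0.015 + 0.061 + 0.014 + 0.058 + 0.044 = 0.192.
P(AgeGroup ∈ {18-29, 60-74}) = 0.283 + 0.192 = 0.475; P(Preference=OptD, AgeGroup ∈ {18-29, 60-74}) = 0.032 + 0.058 = 0.090.
P(Preference=OptD | AgeGroup ∈ {18-29, 60-74}) = 0.090/0.475 = 0.18947.

0.18947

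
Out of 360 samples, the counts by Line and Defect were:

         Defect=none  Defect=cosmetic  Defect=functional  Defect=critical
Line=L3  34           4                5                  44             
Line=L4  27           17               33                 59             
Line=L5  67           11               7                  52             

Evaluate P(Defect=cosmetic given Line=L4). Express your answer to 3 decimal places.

0.125

Total with Line=L4: 27 + 17 + 33 + 59 = 136.
P(Defect=cosmetic | Line=L4) = 17/136 = 0.125.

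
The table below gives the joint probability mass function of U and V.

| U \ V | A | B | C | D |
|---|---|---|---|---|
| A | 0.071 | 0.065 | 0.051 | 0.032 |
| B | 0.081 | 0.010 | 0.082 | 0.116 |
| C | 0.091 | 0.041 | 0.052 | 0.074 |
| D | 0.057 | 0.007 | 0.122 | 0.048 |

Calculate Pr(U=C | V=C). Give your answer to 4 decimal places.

0.1694

P(V=C) = 0.051 + 0.082 + 0.052 + 0.122 = 0.307.
P(U=C | V=C) = 0.052/0.307 = 0.1694.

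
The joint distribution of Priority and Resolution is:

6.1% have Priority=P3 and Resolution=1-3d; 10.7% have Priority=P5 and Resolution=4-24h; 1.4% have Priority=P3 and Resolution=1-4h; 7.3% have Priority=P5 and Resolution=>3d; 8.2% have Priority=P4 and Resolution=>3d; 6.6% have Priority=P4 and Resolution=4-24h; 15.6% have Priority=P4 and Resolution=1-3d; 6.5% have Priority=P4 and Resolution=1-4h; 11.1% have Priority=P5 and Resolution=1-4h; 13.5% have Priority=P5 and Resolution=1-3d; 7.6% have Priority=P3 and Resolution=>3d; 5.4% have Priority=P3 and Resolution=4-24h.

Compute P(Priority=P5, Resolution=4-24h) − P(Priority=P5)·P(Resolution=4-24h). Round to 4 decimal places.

P(Priority=P5) = 0.111 + 0.107 + 0.135 + 0.073 = 0.426.
P(Resolution=4-24h) = 0.054 + 0.066 + 0.107 = 0.227.
P(Priority=P5, Resolution=4-24h) − P(Priority=P5)P(Resolution=4-24h) = 0.107 − 0.426×0.227 = 0.0103.

0.0103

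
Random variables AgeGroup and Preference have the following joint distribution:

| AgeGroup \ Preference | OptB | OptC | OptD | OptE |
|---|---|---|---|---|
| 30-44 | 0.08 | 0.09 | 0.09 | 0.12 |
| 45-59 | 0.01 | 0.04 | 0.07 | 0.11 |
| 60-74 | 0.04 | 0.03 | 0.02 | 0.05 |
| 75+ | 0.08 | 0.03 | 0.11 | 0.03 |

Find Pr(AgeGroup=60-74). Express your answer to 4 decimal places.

P(AgeGroup=60-74) = 0.04 + 0.03 + 0.02 + 0.05 = 0.14.

0.1400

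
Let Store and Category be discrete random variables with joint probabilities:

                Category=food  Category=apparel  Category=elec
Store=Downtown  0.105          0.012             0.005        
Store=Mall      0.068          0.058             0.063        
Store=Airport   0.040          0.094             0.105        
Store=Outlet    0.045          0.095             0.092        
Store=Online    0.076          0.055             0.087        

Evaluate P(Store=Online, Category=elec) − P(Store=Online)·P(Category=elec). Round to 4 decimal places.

0.0103

P(Store=Online) = 0.076 + 0.055 + 0.087 = 0.218.
P(Category=elec) = 0.005 + 0.063 + 0.105 + 0.092 + 0.087 = 0.352.
P(Store=Online, Category=elec) − P(Store=Online)P(Category=elec) = 0.087 − 0.218×0.352 = 0.0103.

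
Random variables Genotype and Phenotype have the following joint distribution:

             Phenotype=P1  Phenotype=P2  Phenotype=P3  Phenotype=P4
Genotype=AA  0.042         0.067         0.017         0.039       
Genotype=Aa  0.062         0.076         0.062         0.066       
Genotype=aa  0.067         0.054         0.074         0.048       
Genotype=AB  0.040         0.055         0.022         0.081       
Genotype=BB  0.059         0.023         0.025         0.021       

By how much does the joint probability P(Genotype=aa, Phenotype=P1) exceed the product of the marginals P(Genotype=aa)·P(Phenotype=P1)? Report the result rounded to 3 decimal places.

0.001

P(Genotype=aa) = 0.067 + 0.054 + 0.074 + 0.048 = 0.243.
P(Phenotype=P1) = 0.042 + 0.062 + 0.067 + 0.040 + 0.059 = 0.270.
P(Genotype=aa, Phenotype=P1) − P(Genotype=aa)P(Phenotype=P1) = 0.067 − 0.243×0.270 = 0.001.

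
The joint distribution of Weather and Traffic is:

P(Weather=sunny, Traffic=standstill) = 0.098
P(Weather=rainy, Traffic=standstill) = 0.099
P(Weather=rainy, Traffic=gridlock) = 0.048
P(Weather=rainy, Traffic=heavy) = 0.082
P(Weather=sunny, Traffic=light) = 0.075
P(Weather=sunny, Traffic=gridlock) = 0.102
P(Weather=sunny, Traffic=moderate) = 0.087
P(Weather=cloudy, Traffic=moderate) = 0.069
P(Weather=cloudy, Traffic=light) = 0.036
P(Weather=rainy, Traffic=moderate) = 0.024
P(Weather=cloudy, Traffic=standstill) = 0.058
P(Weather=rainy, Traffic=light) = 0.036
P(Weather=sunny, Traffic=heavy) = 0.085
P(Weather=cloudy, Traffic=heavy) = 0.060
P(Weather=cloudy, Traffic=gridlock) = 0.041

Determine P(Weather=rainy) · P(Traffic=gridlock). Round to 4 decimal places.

0.0552

P(Weather=rainy) = 0.036 + 0.024 + 0.082 + 0.048 + 0.099 = 0.289.
P(Traffic=gridlock) = 0.102 + 0.041 + 0.048 = 0.191.
Product: 0.289 × 0.191 = 0.0552.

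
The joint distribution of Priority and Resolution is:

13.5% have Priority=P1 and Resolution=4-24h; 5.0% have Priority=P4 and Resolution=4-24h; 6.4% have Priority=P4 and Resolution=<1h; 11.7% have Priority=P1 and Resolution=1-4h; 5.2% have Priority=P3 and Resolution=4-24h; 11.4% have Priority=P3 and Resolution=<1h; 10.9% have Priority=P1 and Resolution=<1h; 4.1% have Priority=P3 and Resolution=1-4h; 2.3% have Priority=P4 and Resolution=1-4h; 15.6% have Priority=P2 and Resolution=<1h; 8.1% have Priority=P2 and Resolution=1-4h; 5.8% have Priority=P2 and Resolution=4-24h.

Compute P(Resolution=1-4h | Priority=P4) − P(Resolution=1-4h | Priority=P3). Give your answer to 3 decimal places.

P(Priority=P4) = 0.064 + 0.023 + 0.050 = 0.137; P(Resolution=1-4h | Priority=P4) = 0.023/0.137 = 0.1679.
P(Priority=P3) = 0.114 + 0.041 + 0.052 = 0.207; P(Resolution=1-4h | Priority=P3) = 0.041/0.207 = 0.1981.
Difference = -0.030.

-0.030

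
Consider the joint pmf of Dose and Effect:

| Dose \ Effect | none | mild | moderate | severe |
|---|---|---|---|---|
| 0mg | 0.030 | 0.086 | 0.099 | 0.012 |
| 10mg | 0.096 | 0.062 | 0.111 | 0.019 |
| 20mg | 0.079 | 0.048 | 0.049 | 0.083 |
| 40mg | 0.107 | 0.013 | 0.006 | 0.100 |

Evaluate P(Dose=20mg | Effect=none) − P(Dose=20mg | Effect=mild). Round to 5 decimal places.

P(Effect=none) = 0.030 + 0.096 + 0.079 + 0.107 = 0.312; P(Dose=20mg | Effect=none) = 0.079/0.312 = 0.253205.
P(Effect=mild) = 0.086 + 0.062 + 0.048 + 0.013 = 0.209; P(Dose=20mg | Effect=mild) = 0.048/0.209 = 0.229665.
Difference = 0.02354.

0.02354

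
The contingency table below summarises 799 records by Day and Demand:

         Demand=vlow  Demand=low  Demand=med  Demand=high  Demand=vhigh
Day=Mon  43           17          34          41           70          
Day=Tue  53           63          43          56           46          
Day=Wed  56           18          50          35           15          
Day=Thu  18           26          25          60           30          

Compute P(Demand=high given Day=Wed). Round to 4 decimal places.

0.2011

Total with Day=Wed: 56 + 18 + 50 + 35 + 15 = 174.
P(Demand=high | Day=Wed) = 35/174 = 0.2011.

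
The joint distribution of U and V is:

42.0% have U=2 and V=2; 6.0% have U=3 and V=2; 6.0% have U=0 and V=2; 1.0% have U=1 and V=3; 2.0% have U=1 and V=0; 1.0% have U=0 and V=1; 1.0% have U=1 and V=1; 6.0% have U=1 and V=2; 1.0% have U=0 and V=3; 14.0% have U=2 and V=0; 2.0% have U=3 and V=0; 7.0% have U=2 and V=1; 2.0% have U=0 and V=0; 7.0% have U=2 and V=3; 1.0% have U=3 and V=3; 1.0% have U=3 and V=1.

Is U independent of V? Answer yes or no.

Every cell satisfies P(U,V) = P(U)·P(V). For instance P(U=0) = 0.100, P(V=0) = 0.200, and 0.100×0.200 = 0.020 matches the joint entry. So U and V are independent.

yes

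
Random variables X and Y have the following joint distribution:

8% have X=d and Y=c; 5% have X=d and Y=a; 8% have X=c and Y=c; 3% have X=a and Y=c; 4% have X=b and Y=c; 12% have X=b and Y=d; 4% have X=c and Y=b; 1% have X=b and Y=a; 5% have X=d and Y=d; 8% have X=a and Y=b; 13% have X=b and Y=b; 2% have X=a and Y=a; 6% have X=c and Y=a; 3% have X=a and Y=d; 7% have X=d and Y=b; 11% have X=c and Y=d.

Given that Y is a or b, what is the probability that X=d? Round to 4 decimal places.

P(Y=a) = 0.02 + 0.01 + 0.06 + 0.05 = 0.14.
P(Y=b) = 0.08 + 0.13 + 0.04 + 0.07 = 0.32.
P(Y ∈ {a, b}) = 0.14 + 0.32 = 0.46; P(X=d, Y ∈ {a, b}) = 0.05 + 0.07 = 0.12.
P(X=d | Y ∈ {a, b}) = 0.12/0.46 = 0.2609.

0.2609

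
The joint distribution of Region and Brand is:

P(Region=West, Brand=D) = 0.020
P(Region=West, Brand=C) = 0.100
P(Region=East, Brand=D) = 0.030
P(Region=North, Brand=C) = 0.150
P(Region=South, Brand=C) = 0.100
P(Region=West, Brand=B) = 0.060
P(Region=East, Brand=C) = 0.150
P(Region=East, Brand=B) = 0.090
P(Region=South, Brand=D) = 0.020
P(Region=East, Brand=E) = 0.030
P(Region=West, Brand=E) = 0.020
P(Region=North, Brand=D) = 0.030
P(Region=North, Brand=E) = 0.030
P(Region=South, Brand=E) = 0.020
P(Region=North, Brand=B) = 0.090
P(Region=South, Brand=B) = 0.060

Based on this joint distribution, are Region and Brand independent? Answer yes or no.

yes

Every cell satisfies P(Region,Brand) = P(Region)·P(Brand). For instance P(Region=West) = 0.200, P(Brand=E) = 0.100, and 0.200×0.100 = 0.020 matches the joint entry. So Region and Brand are independent.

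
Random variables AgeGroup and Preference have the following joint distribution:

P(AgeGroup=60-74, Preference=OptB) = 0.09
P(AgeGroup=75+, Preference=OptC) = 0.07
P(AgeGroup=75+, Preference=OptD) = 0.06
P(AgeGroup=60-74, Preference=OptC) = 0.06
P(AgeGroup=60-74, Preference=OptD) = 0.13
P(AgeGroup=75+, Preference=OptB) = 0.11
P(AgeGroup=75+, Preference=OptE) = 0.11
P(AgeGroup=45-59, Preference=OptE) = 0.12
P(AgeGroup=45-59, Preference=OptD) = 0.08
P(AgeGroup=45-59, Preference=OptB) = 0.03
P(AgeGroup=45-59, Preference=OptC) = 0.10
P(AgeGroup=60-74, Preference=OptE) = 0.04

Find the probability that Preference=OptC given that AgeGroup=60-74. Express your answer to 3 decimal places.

0.188

P(AgeGroup=60-74) = 0.09 + 0.06 + 0.13 + 0.04 = 0.32.
P(Preference=OptC | AgeGroup=60-74) = 0.06/0.32 = 0.188.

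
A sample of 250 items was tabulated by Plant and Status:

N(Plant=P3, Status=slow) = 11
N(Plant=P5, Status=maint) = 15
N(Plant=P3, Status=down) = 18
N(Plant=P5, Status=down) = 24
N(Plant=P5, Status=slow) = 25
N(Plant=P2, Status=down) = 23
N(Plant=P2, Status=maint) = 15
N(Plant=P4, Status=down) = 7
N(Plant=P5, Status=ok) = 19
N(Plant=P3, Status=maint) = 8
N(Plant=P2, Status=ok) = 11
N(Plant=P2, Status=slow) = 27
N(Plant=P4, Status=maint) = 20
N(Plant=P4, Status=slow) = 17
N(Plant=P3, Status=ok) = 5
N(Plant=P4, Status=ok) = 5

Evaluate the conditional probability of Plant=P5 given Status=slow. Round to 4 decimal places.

0.3125

Total with Status=slow: 27 + 11 + 17 + 25 = 80.
P(Plant=P5 | Status=slow) = 25/80 = 0.3125.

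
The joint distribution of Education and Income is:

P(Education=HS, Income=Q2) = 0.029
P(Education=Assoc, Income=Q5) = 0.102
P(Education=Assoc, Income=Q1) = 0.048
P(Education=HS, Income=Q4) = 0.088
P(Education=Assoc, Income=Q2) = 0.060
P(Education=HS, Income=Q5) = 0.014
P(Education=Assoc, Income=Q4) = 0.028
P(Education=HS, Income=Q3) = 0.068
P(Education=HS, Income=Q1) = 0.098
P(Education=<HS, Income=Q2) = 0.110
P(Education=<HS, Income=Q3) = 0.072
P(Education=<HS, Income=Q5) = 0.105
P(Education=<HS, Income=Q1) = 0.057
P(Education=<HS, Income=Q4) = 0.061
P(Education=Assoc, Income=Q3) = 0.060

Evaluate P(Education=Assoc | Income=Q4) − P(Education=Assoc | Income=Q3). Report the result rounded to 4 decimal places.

-0.1418

P(Income=Q4) = 0.061 + 0.088 + 0.028 = 0.177; P(Education=Assoc | Income=Q4) = 0.028/0.177 = 0.15819.
P(Income=Q3) = 0.072 + 0.068 + 0.060 = 0.200; P(Education=Assoc | Income=Q3) = 0.060/0.200 = 0.30000.
Difference = -0.1418.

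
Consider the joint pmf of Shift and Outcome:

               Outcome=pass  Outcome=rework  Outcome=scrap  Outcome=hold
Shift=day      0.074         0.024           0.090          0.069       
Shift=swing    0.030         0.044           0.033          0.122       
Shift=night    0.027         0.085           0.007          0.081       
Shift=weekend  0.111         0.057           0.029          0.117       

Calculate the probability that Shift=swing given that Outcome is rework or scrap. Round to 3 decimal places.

P(Outcome=rework) = 0.024 + 0.044 + 0.085 + 0.057 = 0.210.
P(Outcome=scrap) = 0.090 + 0.033 + 0.007 + 0.029 = 0.159.
P(Outcome ∈ {rework, scrap}) = 0.210 + 0.159 = 0.369; P(Shift=swing, Outcome ∈ {rework, scrap}) = 0.044 + 0.033 = 0.077.
P(Shift=swing | Outcome ∈ {rework, scrap}) = 0.077/0.369 = 0.209.

0.209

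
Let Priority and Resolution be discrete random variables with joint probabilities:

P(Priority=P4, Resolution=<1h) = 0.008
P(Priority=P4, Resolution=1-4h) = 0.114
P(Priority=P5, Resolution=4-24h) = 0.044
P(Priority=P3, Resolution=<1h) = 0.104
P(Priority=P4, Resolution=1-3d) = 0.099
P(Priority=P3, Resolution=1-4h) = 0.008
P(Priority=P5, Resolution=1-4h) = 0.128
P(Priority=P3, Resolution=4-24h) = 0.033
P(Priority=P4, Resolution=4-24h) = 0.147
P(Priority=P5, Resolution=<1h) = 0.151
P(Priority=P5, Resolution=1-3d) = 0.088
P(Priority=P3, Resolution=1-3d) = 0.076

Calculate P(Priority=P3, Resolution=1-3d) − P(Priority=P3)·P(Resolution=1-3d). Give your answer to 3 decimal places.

P(Priority=P3) = 0.104 + 0.008 + 0.033 + 0.076 = 0.221.
P(Resolution=1-3d) = 0.076 + 0.099 + 0.088 = 0.263.
P(Priority=P3, Resolution=1-3d) − P(Priority=P3)P(Resolution=1-3d) = 0.076 − 0.221×0.263 = 0.018.

0.018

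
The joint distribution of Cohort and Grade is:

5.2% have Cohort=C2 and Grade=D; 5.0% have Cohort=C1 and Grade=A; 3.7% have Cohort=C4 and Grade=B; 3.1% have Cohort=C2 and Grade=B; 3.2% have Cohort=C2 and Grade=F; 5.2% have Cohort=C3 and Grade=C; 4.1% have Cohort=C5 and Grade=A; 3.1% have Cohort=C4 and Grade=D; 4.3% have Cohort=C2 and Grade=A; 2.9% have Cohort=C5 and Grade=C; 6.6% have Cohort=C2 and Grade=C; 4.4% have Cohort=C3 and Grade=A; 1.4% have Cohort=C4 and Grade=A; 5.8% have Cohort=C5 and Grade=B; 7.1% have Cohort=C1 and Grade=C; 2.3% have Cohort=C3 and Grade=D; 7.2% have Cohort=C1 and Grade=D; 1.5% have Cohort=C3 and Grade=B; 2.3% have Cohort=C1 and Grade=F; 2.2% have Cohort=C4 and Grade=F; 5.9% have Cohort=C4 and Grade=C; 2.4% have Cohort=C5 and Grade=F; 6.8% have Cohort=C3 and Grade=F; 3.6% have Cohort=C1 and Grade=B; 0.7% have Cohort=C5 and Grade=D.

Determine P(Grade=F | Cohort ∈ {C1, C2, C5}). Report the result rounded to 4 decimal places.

P(Cohort=C1) = 0.050 + 0.036 + 0.071 + 0.072 + 0.023 = 0.252.
P(Cohort=C2) = 0.043 + 0.031 + 0.066 + 0.052 + 0.032 = 0.224.
P(Cohort=C5) = 0.041 + 0.058 + 0.029 + 0.007 + 0.024 = 0.159.
P(Cohort ∈ {C1, C2, C5}) = 0.252 + 0.224 + 0.159 = 0.635; P(Grade=F, Cohort ∈ {C1, C2, C5}) = 0.023 + 0.032 + 0.024 = 0.079.
P(Grade=F | Cohort ∈ {C1, C2, C5}) = 0.079/0.635 = 0.1244.

0.1244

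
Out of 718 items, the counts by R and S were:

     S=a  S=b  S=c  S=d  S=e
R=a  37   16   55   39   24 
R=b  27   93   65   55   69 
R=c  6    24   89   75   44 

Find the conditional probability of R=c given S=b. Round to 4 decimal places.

Total with S=b: 16 + 93 + 24 = 133.
P(R=c | S=b) = 24/133 = 0.1805.

0.1805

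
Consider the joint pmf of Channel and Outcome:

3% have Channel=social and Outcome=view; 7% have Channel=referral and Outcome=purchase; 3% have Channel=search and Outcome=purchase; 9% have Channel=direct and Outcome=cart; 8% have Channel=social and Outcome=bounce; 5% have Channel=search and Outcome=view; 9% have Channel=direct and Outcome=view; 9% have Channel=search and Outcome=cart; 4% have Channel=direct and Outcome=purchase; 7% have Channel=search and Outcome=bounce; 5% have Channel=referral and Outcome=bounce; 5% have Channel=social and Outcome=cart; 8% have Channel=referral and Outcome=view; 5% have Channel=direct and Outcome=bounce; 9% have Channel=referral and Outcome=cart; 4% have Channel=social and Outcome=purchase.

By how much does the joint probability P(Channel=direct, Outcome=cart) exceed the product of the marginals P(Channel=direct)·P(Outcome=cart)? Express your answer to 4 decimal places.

0.0036

P(Channel=direct) = 0.05 + 0.09 + 0.09 + 0.04 = 0.27.
P(Outcome=cart) = 0.09 + 0.05 + 0.09 + 0.09 = 0.32.
P(Channel=direct, Outcome=cart) − P(Channel=direct)P(Outcome=cart) = 0.09 − 0.27×0.32 = 0.0036.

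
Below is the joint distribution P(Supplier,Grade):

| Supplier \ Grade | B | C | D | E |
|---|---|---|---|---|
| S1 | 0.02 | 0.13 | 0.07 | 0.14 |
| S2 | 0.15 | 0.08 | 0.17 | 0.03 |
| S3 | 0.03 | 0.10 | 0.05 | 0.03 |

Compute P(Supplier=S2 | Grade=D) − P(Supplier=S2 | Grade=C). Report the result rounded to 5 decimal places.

0.32814

P(Grade=D) = 0.07 + 0.17 + 0.05 = 0.29; P(Supplier=S2 | Grade=D) = 0.17/0.29 = 0.586207.
P(Grade=C) = 0.13 + 0.08 + 0.10 = 0.31; P(Supplier=S2 | Grade=C) = 0.08/0.31 = 0.258065.
Difference = 0.32814.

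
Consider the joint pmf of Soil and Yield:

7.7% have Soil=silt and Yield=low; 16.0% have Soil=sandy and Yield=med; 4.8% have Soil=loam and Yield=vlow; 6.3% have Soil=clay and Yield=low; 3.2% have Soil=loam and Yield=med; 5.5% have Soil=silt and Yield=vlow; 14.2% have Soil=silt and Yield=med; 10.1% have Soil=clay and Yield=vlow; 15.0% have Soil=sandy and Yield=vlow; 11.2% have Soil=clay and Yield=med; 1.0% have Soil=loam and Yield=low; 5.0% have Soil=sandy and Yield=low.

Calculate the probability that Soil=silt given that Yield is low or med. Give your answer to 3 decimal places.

0.339

P(Yield=low) = 0.050 + 0.010 + 0.063 + 0.077 = 0.200.
P(Yield=med) = 0.160 + 0.032 + 0.112 + 0.142 = 0.446.
P(Yield ∈ {low, med}) = 0.200 + 0.446 = 0.646; P(Soil=silt, Yield ∈ {low, med}) = 0.077 + 0.142 = 0.219.
P(Soil=silt | Yield ∈ {low, med}) = 0.219/0.646 = 0.339.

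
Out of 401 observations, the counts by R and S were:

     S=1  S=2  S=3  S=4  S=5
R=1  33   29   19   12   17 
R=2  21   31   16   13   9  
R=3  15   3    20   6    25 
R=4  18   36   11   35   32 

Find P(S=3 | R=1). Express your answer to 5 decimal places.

Total with R=1: 33 + 29 + 19 + 12 + 17 = 110.
P(S=3 | R=1) = 19/110 = 0.17273.

0.17273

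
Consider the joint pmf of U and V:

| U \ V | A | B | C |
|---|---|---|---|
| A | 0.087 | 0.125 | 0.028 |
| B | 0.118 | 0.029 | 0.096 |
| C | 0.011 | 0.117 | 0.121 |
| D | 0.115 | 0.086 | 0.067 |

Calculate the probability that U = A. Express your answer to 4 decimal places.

P(U=A) = 0.087 + 0.125 + 0.028 = 0.240.

0.2400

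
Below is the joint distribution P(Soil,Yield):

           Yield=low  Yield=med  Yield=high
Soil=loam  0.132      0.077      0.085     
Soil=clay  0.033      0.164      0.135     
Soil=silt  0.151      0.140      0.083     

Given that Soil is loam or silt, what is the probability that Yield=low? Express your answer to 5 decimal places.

0.42365

P(Soil=loam) = 0.132 + 0.077 + 0.085 = 0.294.
P(Soil=silt) = 0.151 + 0.140 + 0.083 = 0.374.
P(Soil ∈ {loam, silt}) = 0.294 + 0.374 = 0.668; P(Yield=low, Soil ∈ {loam, silt}) = 0.132 + 0.151 = 0.283.
P(Yield=low | Soil ∈ {loam, silt}) = 0.283/0.668 = 0.42365.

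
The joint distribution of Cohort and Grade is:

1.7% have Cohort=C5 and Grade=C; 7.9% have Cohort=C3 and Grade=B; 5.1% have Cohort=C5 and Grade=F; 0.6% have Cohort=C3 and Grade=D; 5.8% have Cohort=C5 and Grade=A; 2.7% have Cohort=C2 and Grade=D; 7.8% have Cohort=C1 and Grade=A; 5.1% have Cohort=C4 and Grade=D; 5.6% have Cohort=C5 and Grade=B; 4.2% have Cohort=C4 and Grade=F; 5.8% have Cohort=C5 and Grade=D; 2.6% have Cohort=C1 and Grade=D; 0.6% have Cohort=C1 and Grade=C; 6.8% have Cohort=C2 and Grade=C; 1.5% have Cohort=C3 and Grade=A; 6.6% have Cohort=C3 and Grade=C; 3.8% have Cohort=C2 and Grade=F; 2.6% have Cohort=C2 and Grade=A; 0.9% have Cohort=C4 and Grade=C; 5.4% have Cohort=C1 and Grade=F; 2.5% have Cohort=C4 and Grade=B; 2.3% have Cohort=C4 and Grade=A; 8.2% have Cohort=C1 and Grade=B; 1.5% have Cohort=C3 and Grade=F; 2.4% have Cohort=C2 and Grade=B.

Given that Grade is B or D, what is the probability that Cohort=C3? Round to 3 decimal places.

0.196

P(Grade=B) = 0.082 + 0.024 + 0.079 + 0.025 + 0.056 = 0.266.
P(Grade=D) = 0.026 + 0.027 + 0.006 + 0.051 + 0.058 = 0.168.
P(Grade ∈ {B, D}) = 0.266 + 0.168 = 0.434; P(Cohort=C3, Grade ∈ {B, D}) = 0.079 + 0.006 = 0.085.
P(Cohort=C3 | Grade ∈ {B, D}) = 0.085/0.434 = 0.196.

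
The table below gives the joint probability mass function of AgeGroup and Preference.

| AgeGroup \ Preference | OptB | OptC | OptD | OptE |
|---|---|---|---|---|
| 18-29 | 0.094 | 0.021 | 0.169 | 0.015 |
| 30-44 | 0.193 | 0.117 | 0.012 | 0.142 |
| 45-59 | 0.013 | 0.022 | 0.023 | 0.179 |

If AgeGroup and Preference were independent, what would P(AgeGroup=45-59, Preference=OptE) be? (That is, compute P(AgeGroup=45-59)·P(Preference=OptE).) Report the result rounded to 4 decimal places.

P(AgeGroup=45-59) = 0.013 + 0.022 + 0.023 + 0.179 = 0.237.
P(Preference=OptE) = 0.015 + 0.142 + 0.179 = 0.336.
Product: 0.237 × 0.336 = 0.0796.

0.0796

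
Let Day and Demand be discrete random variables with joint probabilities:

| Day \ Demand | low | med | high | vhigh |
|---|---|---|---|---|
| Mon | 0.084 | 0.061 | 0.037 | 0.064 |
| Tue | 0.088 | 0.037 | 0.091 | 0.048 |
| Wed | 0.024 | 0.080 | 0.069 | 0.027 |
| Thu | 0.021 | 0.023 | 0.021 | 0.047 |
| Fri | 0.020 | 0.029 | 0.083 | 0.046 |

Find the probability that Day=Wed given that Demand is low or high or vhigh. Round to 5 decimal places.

0.15584

P(Demand=low) = 0.084 + 0.088 + 0.024 + 0.021 + 0.020 = 0.237.
P(Demand=high) = 0.037 + 0.091 + 0.069 + 0.021 + 0.083 = 0.301.
P(Demand=vhigh) = 0.064 + 0.048 + 0.027 + 0.047 + 0.046 = 0.232.
P(Demand ∈ {low, high, vhigh}) = 0.237 + 0.301 + 0.232 = 0.770; P(Day=Wed, Demand ∈ {low, high, vhigh}) = 0.024 + 0.069 + 0.027 = 0.120.
P(Day=Wed | Demand ∈ {low, high, vhigh}) = 0.120/0.770 = 0.15584.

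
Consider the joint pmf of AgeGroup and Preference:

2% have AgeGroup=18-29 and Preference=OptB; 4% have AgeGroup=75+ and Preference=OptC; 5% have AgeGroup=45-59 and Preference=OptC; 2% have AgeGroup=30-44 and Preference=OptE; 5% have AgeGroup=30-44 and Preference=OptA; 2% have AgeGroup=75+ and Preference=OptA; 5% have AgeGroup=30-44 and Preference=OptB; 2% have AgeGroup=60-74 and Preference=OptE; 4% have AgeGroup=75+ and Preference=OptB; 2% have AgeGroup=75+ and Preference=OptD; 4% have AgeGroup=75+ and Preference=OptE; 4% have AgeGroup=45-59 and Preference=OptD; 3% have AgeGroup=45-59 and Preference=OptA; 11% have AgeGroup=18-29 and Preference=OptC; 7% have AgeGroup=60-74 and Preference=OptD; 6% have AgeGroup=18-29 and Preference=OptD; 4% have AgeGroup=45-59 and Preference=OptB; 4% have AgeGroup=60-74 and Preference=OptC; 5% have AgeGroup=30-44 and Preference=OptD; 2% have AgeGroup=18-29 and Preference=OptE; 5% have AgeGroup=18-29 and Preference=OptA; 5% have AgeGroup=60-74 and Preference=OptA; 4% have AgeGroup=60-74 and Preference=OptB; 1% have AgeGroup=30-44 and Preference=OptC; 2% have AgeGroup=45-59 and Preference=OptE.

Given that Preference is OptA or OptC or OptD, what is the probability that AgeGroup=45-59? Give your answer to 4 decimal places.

P(Preference=OptA) = 0.05 + 0.05 + 0.03 + 0.05 + 0.02 = 0.20.
P(Preference=OptC) = 0.11 + 0.01 + 0.05 + 0.04 + 0.04 = 0.25.
P(Preference=OptD) = 0.06 + 0.05 + 0.04 + 0.07 + 0.02 = 0.24.
P(Preference ∈ {OptA, OptC, OptD}) = 0.20 + 0.25 + 0.24 = 0.69; P(AgeGroup=45-59, Preference ∈ {OptA, OptC, OptD}) = 0.03 + 0.05 + 0.04 = 0.12.
P(AgeGroup=45-59 | Preference ∈ {OptA, OptC, OptD}) = 0.12/0.69 = 0.1739.

0.1739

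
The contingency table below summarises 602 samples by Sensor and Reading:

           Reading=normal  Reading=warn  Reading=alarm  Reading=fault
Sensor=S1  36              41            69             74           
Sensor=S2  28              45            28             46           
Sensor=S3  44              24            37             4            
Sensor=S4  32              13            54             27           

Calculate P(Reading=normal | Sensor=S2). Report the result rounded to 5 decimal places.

0.19048

Total with Sensor=S2: 28 + 45 + 28 + 46 = 147.
P(Reading=normal | Sensor=S2) = 28/147 = 0.19048.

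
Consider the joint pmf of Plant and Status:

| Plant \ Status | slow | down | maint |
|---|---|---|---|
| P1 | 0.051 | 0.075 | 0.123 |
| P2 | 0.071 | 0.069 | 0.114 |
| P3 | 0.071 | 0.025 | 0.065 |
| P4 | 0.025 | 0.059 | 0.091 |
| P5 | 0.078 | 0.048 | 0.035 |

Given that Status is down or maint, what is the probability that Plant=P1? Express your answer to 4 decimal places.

P(Status=down) = 0.075 + 0.069 + 0.025 + 0.059 + 0.048 = 0.276.
P(Status=maint) = 0.123 + 0.114 + 0.065 + 0.091 + 0.035 = 0.428.
P(Status ∈ {down, maint}) = 0.276 + 0.428 = 0.704; P(Plant=P1, Status ∈ {down, maint}) = 0.075 + 0.123 = 0.198.
P(Plant=P1 | Status ∈ {down, maint}) = 0.198/0.704 = 0.2813.

0.2813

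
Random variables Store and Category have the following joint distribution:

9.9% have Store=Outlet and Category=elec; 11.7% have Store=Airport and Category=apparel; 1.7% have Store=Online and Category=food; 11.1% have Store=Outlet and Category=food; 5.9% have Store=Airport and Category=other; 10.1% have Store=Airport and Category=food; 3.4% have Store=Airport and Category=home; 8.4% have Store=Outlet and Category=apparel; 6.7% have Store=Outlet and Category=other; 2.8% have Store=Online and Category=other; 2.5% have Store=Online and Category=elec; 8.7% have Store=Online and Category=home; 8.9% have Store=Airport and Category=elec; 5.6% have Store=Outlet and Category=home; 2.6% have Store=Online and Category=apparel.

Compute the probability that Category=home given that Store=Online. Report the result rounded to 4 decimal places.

0.4754

P(Store=Online) = 0.017 + 0.026 + 0.025 + 0.087 + 0.028 = 0.183.
P(Category=home | Store=Online) = 0.087/0.183 = 0.4754.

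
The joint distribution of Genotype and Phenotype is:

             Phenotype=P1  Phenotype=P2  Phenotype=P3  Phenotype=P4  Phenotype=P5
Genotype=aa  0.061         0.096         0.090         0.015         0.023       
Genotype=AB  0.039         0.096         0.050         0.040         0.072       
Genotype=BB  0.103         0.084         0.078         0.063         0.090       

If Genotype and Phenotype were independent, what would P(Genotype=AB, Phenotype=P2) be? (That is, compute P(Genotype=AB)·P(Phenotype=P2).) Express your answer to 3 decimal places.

0.082

P(Genotype=AB) = 0.039 + 0.096 + 0.050 + 0.040 + 0.072 = 0.297.
P(Phenotype=P2) = 0.096 + 0.096 + 0.084 = 0.276.
Product: 0.297 × 0.276 = 0.082.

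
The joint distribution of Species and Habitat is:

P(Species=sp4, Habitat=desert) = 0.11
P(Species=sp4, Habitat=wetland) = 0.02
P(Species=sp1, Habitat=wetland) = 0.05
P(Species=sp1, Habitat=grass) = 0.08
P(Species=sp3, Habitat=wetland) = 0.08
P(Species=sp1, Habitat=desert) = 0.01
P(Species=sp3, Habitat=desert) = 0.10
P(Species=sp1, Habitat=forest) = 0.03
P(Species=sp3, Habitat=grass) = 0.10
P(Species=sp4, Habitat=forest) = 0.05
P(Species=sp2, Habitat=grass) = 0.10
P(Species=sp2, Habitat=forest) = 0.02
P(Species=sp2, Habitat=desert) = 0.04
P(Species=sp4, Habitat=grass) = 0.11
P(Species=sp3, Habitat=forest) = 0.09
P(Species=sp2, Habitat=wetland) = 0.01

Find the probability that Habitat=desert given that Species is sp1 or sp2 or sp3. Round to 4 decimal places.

P(Species=sp1) = 0.03 + 0.08 + 0.05 + 0.01 = 0.17.
P(Species=sp2) = 0.02 + 0.10 + 0.01 + 0.04 = 0.17.
P(Species=sp3) = 0.09 + 0.10 + 0.08 + 0.10 = 0.37.
P(Species ∈ {sp1, sp2, sp3}) = 0.17 + 0.17 + 0.37 = 0.71; P(Habitat=desert, Species ∈ {sp1, sp2, sp3}) = 0.01 + 0.04 + 0.10 = 0.15.
P(Habitat=desert | Species ∈ {sp1, sp2, sp3}) = 0.15/0.71 = 0.2113.

0.2113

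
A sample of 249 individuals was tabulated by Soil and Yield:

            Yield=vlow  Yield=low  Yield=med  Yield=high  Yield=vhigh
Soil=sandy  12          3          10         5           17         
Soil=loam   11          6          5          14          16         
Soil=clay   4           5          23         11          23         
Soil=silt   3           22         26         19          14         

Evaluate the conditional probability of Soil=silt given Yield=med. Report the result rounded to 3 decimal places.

0.406

Total with Yield=med: 10 + 5 + 23 + 26 = 64.
P(Soil=silt | Yield=med) = 26/64 = 0.406.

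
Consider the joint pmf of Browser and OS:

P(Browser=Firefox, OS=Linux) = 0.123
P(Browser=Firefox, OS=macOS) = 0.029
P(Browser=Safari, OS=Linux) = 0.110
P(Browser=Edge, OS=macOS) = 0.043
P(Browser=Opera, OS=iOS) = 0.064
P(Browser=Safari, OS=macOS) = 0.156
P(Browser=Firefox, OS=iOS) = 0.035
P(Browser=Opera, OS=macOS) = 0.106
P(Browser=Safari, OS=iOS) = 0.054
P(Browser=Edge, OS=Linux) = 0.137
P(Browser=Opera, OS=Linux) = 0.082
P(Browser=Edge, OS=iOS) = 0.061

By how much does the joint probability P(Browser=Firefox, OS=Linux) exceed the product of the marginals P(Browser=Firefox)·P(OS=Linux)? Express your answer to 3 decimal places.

P(Browser=Firefox) = 0.029 + 0.123 + 0.035 = 0.187.
P(OS=Linux) = 0.123 + 0.110 + 0.137 + 0.082 = 0.452.
P(Browser=Firefox, OS=Linux) − P(Browser=Firefox)P(OS=Linux) = 0.123 − 0.187×0.452 = 0.038.

0.038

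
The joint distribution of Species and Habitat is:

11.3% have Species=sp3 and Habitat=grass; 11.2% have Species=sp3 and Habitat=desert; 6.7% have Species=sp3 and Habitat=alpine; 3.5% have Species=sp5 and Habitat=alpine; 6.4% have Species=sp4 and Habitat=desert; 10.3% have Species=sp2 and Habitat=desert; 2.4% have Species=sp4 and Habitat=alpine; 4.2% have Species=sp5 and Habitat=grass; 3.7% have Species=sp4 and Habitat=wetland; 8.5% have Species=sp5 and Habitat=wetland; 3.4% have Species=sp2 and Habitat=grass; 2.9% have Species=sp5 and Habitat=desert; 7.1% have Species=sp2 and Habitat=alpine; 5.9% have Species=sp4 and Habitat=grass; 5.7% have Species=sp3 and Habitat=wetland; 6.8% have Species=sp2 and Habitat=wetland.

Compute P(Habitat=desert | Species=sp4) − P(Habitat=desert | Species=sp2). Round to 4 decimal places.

P(Species=sp4) = 0.059 + 0.037 + 0.064 + 0.024 = 0.184; P(Habitat=desert | Species=sp4) = 0.064/0.184 = 0.34783.
P(Species=sp2) = 0.034 + 0.068 + 0.103 + 0.071 = 0.276; P(Habitat=desert | Species=sp2) = 0.103/0.276 = 0.37319.
Difference = -0.0254.

-0.0254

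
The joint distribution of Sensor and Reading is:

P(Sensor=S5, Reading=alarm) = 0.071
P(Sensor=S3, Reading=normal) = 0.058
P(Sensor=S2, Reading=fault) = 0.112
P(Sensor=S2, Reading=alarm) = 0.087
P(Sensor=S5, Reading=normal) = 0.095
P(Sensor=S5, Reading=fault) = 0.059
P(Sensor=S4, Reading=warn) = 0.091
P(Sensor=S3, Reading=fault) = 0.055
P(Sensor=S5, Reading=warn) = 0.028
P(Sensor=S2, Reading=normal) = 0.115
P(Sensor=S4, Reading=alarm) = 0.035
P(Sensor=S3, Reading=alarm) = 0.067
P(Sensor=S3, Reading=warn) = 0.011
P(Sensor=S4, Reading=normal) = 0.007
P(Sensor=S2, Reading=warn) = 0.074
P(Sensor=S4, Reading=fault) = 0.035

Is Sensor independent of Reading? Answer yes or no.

no

P(Sensor=S4) = 0.168 and P(Reading=warn) = 0.204, so their product is 0.03427, but P(Sensor=S4, Reading=warn) = 0.091. Since these differ, Sensor and Reading are not independent.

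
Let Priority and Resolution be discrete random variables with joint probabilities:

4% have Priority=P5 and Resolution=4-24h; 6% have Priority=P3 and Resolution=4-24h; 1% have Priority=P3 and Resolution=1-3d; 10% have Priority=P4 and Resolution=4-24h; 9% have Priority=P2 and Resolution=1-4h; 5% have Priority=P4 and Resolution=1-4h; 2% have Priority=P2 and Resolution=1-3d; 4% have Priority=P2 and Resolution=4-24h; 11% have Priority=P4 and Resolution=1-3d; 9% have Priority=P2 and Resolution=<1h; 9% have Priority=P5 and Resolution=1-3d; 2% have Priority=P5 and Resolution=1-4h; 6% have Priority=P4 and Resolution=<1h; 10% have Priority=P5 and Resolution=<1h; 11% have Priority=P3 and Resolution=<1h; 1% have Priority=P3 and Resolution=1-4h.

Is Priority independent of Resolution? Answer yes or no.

no

P(Priority=P4) = 0.32 and P(Resolution=<1h) = 0.36, so their product is 0.1152, but P(Priority=P4, Resolution=<1h) = 0.06. Since these differ, Priority and Resolution are not independent.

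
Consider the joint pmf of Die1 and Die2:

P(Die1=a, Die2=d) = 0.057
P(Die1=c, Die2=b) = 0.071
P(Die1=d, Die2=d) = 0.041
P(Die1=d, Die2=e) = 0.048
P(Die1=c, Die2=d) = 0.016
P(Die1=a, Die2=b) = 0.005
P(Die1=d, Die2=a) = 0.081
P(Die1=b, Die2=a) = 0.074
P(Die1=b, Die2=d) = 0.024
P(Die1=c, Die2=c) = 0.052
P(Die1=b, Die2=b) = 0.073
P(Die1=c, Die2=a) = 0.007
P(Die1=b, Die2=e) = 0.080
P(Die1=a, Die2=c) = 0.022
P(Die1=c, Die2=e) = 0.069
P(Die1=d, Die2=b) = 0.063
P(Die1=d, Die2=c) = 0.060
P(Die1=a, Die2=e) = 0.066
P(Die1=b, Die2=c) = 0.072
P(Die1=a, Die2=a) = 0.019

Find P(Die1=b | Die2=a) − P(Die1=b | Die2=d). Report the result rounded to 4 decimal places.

P(Die2=a) = 0.019 + 0.074 + 0.007 + 0.081 = 0.181; P(Die1=b | Die2=a) = 0.074/0.181 = 0.40884.
P(Die2=d) = 0.057 + 0.024 + 0.016 + 0.041 = 0.138; P(Die1=b | Die2=d) = 0.024/0.138 = 0.17391.
Difference = 0.2349.

0.2349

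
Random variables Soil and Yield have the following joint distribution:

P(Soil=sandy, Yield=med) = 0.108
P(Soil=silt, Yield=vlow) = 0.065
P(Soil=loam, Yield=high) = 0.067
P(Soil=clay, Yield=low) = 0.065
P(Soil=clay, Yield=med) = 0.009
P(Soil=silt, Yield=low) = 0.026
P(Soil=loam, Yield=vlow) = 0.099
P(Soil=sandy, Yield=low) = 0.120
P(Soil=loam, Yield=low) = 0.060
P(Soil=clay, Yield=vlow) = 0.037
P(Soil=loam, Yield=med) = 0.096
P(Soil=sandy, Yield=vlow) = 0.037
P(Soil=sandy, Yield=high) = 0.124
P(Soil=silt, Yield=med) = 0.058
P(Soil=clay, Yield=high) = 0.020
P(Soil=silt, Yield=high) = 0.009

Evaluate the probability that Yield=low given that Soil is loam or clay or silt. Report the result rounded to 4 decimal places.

0.2471

P(Soil=loam) = 0.099 + 0.060 + 0.096 + 0.067 = 0.322.
P(Soil=clay) = 0.037 + 0.065 + 0.009 + 0.020 = 0.131.
P(Soil=silt) = 0.065 + 0.026 + 0.058 + 0.009 = 0.158.
P(Soil ∈ {loam, clay, silt}) = 0.322 + 0.131 + 0.158 = 0.611; P(Yield=low, Soil ∈ {loam, clay, silt}) = 0.060 + 0.065 + 0.026 = 0.151.
P(Yield=low | Soil ∈ {loam, clay, silt}) = 0.151/0.611 = 0.2471.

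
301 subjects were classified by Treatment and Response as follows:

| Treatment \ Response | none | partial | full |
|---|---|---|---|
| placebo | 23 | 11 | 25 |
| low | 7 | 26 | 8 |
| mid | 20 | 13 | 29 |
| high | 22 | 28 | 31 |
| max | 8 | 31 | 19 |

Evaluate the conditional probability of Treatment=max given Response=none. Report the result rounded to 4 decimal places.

Total with Response=none: 23 + 7 + 20 + 22 + 8 = 80.
P(Treatment=max | Response=none) = 8/80 = 0.1000.

0.1000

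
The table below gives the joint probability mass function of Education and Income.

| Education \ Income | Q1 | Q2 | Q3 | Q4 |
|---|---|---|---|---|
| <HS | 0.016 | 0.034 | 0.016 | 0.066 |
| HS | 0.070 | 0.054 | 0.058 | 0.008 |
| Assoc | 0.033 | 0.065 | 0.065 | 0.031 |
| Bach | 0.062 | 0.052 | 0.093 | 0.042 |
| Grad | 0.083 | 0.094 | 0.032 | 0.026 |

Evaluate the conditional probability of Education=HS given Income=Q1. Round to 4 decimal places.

0.2652

P(Income=Q1) = 0.016 + 0.070 + 0.033 + 0.062 + 0.083 = 0.264.
P(Education=HS | Income=Q1) = 0.070/0.264 = 0.2652.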